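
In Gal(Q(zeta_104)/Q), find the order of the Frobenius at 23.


The Frobenius at p in Gal(Q(zeta_n)/Q) = (Z/nZ)* is the class of p, so its order is ord_104(23), the smallest k >= 1 with 23^k = 1 mod 104.
n = 104 = 2^3 * 13, phi(104) = 48; the order divides phi(n).
Divisors of 48: 1, 2, 3, 4, 6, 8, 12, 16, 24, 48
Repeated squaring mod 104: 23^1 = 23, 23^2 = 9, 23^4 = 81, 23^8 = 9, 23^16 = 81, 23^32 = 9
Test divisors in increasing order:
  k=1: 23^1 = 23 mod 104
  k=2: 23^2 = 9 mod 104
  k=3: 23^3 = 9 * 23 = 103 mod 104
  k=4: 23^4 = 81 mod 104
  k=6: 23^6 = 81 * 9 = 1 mod 104  <- first divisor giving 1
Order = 6

6


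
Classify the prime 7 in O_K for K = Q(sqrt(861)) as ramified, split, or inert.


K = Q(sqrt(861)). Since d mod 4 = 1, disc(K) = 861.
Check p | disc: 861 mod 7 = 0.
p divides disc, so p ramifies: (p) = P^2 with e=2, f=1, g=1.
Therefore p is ramified.

ramified


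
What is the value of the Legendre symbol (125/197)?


p = 197 is prime, so compute (125/197) with the reciprocity algorithm (Jacobi-symbol steps: pull out 2s via (2/n), flip via reciprocity, reduce):
  reciprocity: (125/197) -> +(197/125)
  reduce: (72/125)
  pull out 2: (2/125) = -1  (since 125 mod 8 = 5)
  pull out 2: (2/125) = -1  (since 125 mod 8 = 5)
  pull out 2: (2/125) = -1  (since 125 mod 8 = 5)
  reciprocity: (9/125) -> +(125/9)
  reduce: (8/9)
  pull out 2: (2/9) = +1  (since 9 mod 8 = 1)
  pull out 2: (2/9) = +1  (since 9 mod 8 = 1)
  pull out 2: (2/9) = +1  (since 9 mod 8 = 1)
  (1/9) = 1
Product of signs = -1
(125/197) = -1

-1


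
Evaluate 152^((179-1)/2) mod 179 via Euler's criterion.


p = 179 is prime and the exponent is (p-1)/2 = 89, so by Euler's criterion 152^89 = (152/179) = +1 or -1 mod 179.
Compute by square-and-multiply:
  89 = 64 + 16 + 8 + 1 (binary 1011001)
  Repeated squaring mod 179: 152^1 = 152, 152^2 = 13, 152^4 = 169, 152^8 = 100, 152^16 = 155, 152^32 = 39, 152^64 = 89
  152^89 = 152^64 * 152^16 * 152^8 * 152^1 = 89 * 155 * 100 * 152 mod 179
    89 * 155 = 13795 = 12 mod 179
    12 * 100 = 1200 = 126 mod 179
    126 * 152 = 19152 = 178 mod 179
  152^89 = 178 mod 179
Result 178 = p - 1 = -1 mod 179: 152 is a quadratic non-residue mod 179. As a residue in [0, p-1] the value is 178.
152^89 mod 179 = 178

178


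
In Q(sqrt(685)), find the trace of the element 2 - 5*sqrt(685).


Tr(a + b*sqrt(d)) = (a + b*sqrt(d)) + (a - b*sqrt(d)) = 2a
= 2 * (2)
= 4

4


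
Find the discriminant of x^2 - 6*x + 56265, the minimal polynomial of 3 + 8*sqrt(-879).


The element 3 + 8*sqrt(-879) has minimal polynomial:
x^2 - 6*x + 56265
Discriminant = (-6)^2 - 4*(56265)
= 36 - 225060
= -225024

-225024


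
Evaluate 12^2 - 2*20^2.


x^2 - d*y^2
= 12^2 - 2*20^2
= 144 - 800
= -656

-656


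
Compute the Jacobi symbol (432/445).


Compute (432/445) via quadratic reciprocity:
  pull out 2: (2/445) = -1  (since 445 mod 8 = 5)
  pull out 2: (2/445) = -1  (since 445 mod 8 = 5)
  pull out 2: (2/445) = -1  (since 445 mod 8 = 5)
  pull out 2: (2/445) = -1  (since 445 mod 8 = 5)
  reciprocity: (27/445) -> +(445/27)
  reduce: (13/27)
  reciprocity: (13/27) -> +(27/13)
  reduce: (1/13)
  (1/13) = 1
Product of signs = 1

1


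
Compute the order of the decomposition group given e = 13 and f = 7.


|D_P| = e * f
= 13 * 7
= 91

91


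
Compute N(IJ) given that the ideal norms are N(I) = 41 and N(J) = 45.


N(IJ) = N(I) * N(J)
= 41 * 45
= 1845

1845


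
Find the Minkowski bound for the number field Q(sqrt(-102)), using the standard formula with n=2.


d = -102, d mod 4 = 2, so disc(K) = 4d = -408; |disc(K)| = 408
Imaginary quadratic field, so n = 2, s = r2 = 1, r1 = 0
M = (n!/n^n) * (4/pi)^s * sqrt(|disc(K)|) = (2!/2^2) * (4/pi)^1 * sqrt(408)
= 0.5 * 1.273240 * 20.199010
= 12.8591

12.8591


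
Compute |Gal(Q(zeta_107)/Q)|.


|Gal(Q(zeta_107)/Q)| = phi(107)
= 106

106


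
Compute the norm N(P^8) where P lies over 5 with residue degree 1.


N(P^a) = p^(a*f)
= 5^(8*1)
= 5^8
= 390625

390625


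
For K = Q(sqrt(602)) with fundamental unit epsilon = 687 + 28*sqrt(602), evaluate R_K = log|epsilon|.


epsilon = 687 + 28*sqrt(602)
= 1373.9993
R = ln(1373.9993)
= 7.2255

7.2255


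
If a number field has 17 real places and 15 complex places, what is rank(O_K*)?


By Dirichlet's unit theorem:
rank = r1 + r2 - 1
= 17 + 15 - 1
= 31

31


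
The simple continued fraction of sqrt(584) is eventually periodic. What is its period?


Run the CF algorithm for sqrt(584).
a_0 = floor(sqrt(584)) = 24; set m_0=0, q_0=1.
Recurrence: m' = q*a - m,  q' = (d - m'^2)/q,  a' = floor((a_0 + m')/q').
  step 1: m=24, q=8, a=6
  step 2: m=24, q=1, a=48
a_2 = 2*a_0 = 48, so the period closes here.
sqrt(584) = [24; 6, 48]
Period length = 2

2


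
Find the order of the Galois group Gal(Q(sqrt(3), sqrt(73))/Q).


The 2 square roots of distinct primes are multiplicatively independent over Q,
so [K:Q] = 2^2 and Gal(K/Q) is isomorphic to (Z/2Z)^2.
|Gal| = 2^2 = 4

4


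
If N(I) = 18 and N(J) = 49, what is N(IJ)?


N(IJ) = N(I) * N(J)
= 18 * 49
= 882

882


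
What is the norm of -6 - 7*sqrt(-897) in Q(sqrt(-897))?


N(a + b*sqrt(d)) = a^2 - d*b^2
= (-6)^2 - (-897)*(-7)^2
= 36 + 43953
= 43989

43989


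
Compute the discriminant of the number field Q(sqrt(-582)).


For K = Q(sqrt(d)) with d squarefree: disc(K) = d if d = 1 mod 4, and disc(K) = 4d if d = 2 or 3 mod 4.
Here d = -582, and d mod 4 = 2.
d = 2 mod 4, not 1 (O_K = Z[sqrt(d)]), so disc(K) = 4d = 4 * (-582) = -2328

-2328


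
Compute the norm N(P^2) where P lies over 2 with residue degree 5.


N(P^a) = p^(a*f)
= 2^(2*5)
= 2^10
= 1024

1024


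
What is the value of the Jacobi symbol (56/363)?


Compute (56/363) via quadratic reciprocity:
  pull out 2: (2/363) = -1  (since 363 mod 8 = 3)
  pull out 2: (2/363) = -1  (since 363 mod 8 = 3)
  pull out 2: (2/363) = -1  (since 363 mod 8 = 3)
  reciprocity: (7/363) -> -(363/7)
  reduce: (6/7)
  pull out 2: (2/7) = +1  (since 7 mod 8 = 7)
  reciprocity: (3/7) -> -(7/3)
  reduce: (1/3)
  (1/3) = 1
Product of signs = -1

-1


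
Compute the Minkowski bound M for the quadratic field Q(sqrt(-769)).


d = -769, d mod 4 = 3, so disc(K) = 4d = -3076; |disc(K)| = 3076
Imaginary quadratic field, so n = 2, s = r2 = 1, r1 = 0
M = (n!/n^n) * (4/pi)^s * sqrt(|disc(K)|) = (2!/2^2) * (4/pi)^1 * sqrt(3076)
= 0.5 * 1.273240 * 55.461698
= 35.3080

35.3080


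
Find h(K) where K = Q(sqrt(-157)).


K = Q(sqrt(-157)). d mod 4 = 3, so D = disc(K) = 4d = -628
h(K) equals the number of primitive reduced positive-definite forms (a, b, c) = a*x^2 + b*x*y + c*y^2 with b^2 - 4ac = D,
where reduced means |b| <= a <= c, with b >= 0 whenever |b| = a or a = c, and primitive means gcd(a, b, c) = 1.
Reduced forces 3a^2 <= |D| = 628, so 1 <= a <= 14; b must have the parity of D, and c = (b^2 - D)/(4a) must be an integer >= a.
Enumerate a = 1..14, b in [-a, a]:
  a=1: (1, 0, 157)  [1]
  a=2: (2, 2, 79)  [1]
  a=3..6: none
  a=7: (7, -4, 23), (7, 4, 23)  [2]
  a=8..12: none
  a=13: (13, -10, 14), (13, 10, 14)  [2]
  a=14: none
Total reduced forms: 1 + 1 + 2 + 2 = 6
h = 6

6


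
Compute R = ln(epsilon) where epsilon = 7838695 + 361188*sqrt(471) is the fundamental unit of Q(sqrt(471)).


epsilon = 7838695 + 361188*sqrt(471)
= 1.5677e+07
R = ln(1.5677e+07)
= 16.5677

16.5677


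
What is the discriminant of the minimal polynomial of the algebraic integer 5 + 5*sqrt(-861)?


The element 5 + 5*sqrt(-861) has minimal polynomial:
x^2 - 10*x + 21550
Discriminant = (-10)^2 - 4*(21550)
= 100 - 86200
= -86100

-86100


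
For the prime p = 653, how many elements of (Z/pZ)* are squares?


For prime p, the number of non-zero quadratic residues is (p-1)/2.
= (653-1)/2
= 326

326


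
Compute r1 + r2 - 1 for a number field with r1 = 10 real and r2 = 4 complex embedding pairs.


By Dirichlet's unit theorem:
rank = r1 + r2 - 1
= 10 + 4 - 1
= 13

13


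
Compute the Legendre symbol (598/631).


p = 631 is prime, so compute (598/631) with the reciprocity algorithm (Jacobi-symbol steps: pull out 2s via (2/n), flip via reciprocity, reduce):
  pull out 2: (2/631) = +1  (since 631 mod 8 = 7)
  reciprocity: (299/631) -> -(631/299)
  reduce: (33/299)
  reciprocity: (33/299) -> +(299/33)
  reduce: (2/33)
  pull out 2: (2/33) = +1  (since 33 mod 8 = 1)
  (1/33) = 1
Product of signs = -1
(598/631) = -1

-1


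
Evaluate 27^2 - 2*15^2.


x^2 - d*y^2
= 27^2 - 2*15^2
= 729 - 450
= 279

279


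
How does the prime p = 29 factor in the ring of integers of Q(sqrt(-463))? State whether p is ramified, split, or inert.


K = Q(sqrt(-463)). Since d mod 4 = 1, disc(K) = -463.
Check p | disc: -463 mod 29 = 1.
p does not divide disc. Compute Legendre symbol (d/p):
1^((29-1)/2) mod 29 = 1
(d/p) = 1, so p splits: (p) = P*P' with e=1, f=1, g=2.
Therefore p is split.

split


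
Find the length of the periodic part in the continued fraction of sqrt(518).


Run the CF algorithm for sqrt(518).
a_0 = floor(sqrt(518)) = 22; set m_0=0, q_0=1.
Recurrence: m' = q*a - m,  q' = (d - m'^2)/q,  a' = floor((a_0 + m')/q').
  step 1: m=22, q=34, a=1
  step 2: m=12, q=11, a=3
  step 3: m=21, q=7, a=6
  step 4: m=21, q=11, a=3
  step 5: m=12, q=34, a=1
  step 6: m=22, q=1, a=44
a_6 = 2*a_0 = 44, so the period closes here.
sqrt(518) = [22; 1, 3, 6, 3, 1, 44]
Period length = 6

6


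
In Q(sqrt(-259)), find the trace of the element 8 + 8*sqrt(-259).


Tr(a + b*sqrt(d)) = (a + b*sqrt(d)) + (a - b*sqrt(d)) = 2a
= 2 * (8)
= 16

16


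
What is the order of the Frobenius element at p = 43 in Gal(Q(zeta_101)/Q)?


The Frobenius at p in Gal(Q(zeta_n)/Q) = (Z/nZ)* is the class of p, so its order is ord_101(43), the smallest k >= 1 with 43^k = 1 mod 101.
n = 101 = 101, phi(101) = 100; the order divides phi(n).
Divisors of 100: 1, 2, 4, 5, 10, 20, 25, 50, 100
Repeated squaring mod 101: 43^1 = 43, 43^2 = 31, 43^4 = 52, 43^8 = 78, 43^16 = 24, 43^32 = 71, 43^64 = 92
Test divisors in increasing order:
  k=1: 43^1 = 43 mod 101
  k=2: 43^2 = 31 mod 101
  k=4: 43^4 = 52 mod 101
  k=5: 43^5 = 52 * 43 = 14 mod 101
  k=10: 43^10 = 78 * 31 = 95 mod 101
  k=20: 43^20 = 24 * 52 = 36 mod 101
  k=25: 43^25 = 24 * 78 * 43 = 100 mod 101
  k=50: 43^50 = 71 * 24 * 31 = 1 mod 101  <- first divisor giving 1
Order = 50

50


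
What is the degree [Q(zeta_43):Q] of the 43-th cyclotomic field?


The degree equals Euler's totient phi(43).
43 = 43
phi(43) = 42

42


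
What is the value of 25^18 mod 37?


p = 37 is prime and the exponent is (p-1)/2 = 18, so by Euler's criterion 25^18 = (25/37) = +1 or -1 mod 37.
Compute by square-and-multiply:
  18 = 16 + 2 (binary 10010)
  Repeated squaring mod 37: 25^1 = 25, 25^2 = 33, 25^4 = 16, 25^8 = 34, 25^16 = 9
  25^18 = 25^16 * 25^2 = 9 * 33 mod 37
    9 * 33 = 297 = 1 mod 37
  25^18 = 1 mod 37
Result 1: 25 is a quadratic residue mod 37.
25^18 mod 37 = 1

1


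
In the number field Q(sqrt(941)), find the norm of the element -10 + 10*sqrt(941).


N(a + b*sqrt(d)) = a^2 - d*b^2
= (-10)^2 - (941)*(10)^2
= 100 - 94100
= -94000

-94000


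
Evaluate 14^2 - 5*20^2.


x^2 - d*y^2
= 14^2 - 5*20^2
= 196 - 2000
= -1804

-1804


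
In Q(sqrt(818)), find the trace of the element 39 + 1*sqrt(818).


Tr(a + b*sqrt(d)) = (a + b*sqrt(d)) + (a - b*sqrt(d)) = 2a
= 2 * (39)
= 78

78


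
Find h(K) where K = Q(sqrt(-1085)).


K = Q(sqrt(-1085)). d mod 4 = 3, so D = disc(K) = 4d = -4340
h(K) equals the number of primitive reduced positive-definite forms (a, b, c) = a*x^2 + b*x*y + c*y^2 with b^2 - 4ac = D,
where reduced means |b| <= a <= c, with b >= 0 whenever |b| = a or a = c, and primitive means gcd(a, b, c) = 1.
Reduced forces 3a^2 <= |D| = 4340, so 1 <= a <= 38; b must have the parity of D, and c = (b^2 - D)/(4a) must be an integer >= a.
Enumerate a = 1..38, b in [-a, a]:
  a=1: (1, 0, 1085)  [1]
  a=2: (2, 2, 543)  [1]
  a=3: (3, -2, 362), (3, 2, 362)  [2]
  a=4: none
  a=5: (5, 0, 217)  [1]
  a=6: (6, -2, 181), (6, 2, 181)  [2]
  a=7: (7, 0, 155)  [1]
  a=8: none
  a=9: (9, -4, 121), (9, 4, 121)  [2]
  a=10: (10, 10, 111)  [1]
  a=11: (11, -4, 99), (11, 4, 99)  [2]
  a=12..13: none
  a=14: (14, 14, 81)  [1]
  a=15: (15, -10, 74), (15, 10, 74)  [2]
  a=16..17: none
  a=18: (18, -14, 63), (18, 14, 63)  [2]
  a=19: (19, -12, 59), (19, 12, 59)  [2]
  a=20: none
  a=21: (21, -14, 54), (21, 14, 54)  [2]
  a=22: (22, -18, 53), (22, 18, 53)  [2]
  a=23..26: none
  a=27: (27, -14, 42), (27, 14, 42)  [2]
  a=28..29: none
  a=30: (30, -10, 37), (30, 10, 37)  [2]
  a=31: (31, 0, 35)  [1]
  a=32: none
  a=33: (33, -26, 38), (33, 4, 33), (33, 26, 38)  [3]
  a=34..38: none
Total reduced forms: 1 + 1 + 2 + 1 + 2 + 1 + 2 + 1 + 2 + 1 + 2 + 2 + 2 + 2 + 2 + 2 + 2 + 1 + 3 = 32
h = 32

32


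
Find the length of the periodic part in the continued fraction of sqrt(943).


Run the CF algorithm for sqrt(943).
a_0 = floor(sqrt(943)) = 30; set m_0=0, q_0=1.
Recurrence: m' = q*a - m,  q' = (d - m'^2)/q,  a' = floor((a_0 + m')/q').
  step 1: m=30, q=43, a=1
  step 2: m=13, q=18, a=2
  step 3: m=23, q=23, a=2
  step 4: m=23, q=18, a=2
  step 5: m=13, q=43, a=1
  step 6: m=30, q=1, a=60
a_6 = 2*a_0 = 60, so the period closes here.
sqrt(943) = [30; 1, 2, 2, 2, 1, 60]
Period length = 6

6


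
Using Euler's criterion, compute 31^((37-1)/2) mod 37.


p = 37 is prime and the exponent is (p-1)/2 = 18, so by Euler's criterion 31^18 = (31/37) = +1 or -1 mod 37.
Compute by square-and-multiply:
  18 = 16 + 2 (binary 10010)
  Repeated squaring mod 37: 31^1 = 31, 31^2 = 36, 31^4 = 1, 31^8 = 1, 31^16 = 1
  31^18 = 31^16 * 31^2 = 1 * 36 mod 37
    1 * 36 = 36 = 36 mod 37
  31^18 = 36 mod 37
Result 36 = p - 1 = -1 mod 37: 31 is a quadratic non-residue mod 37. As a residue in [0, p-1] the value is 36.
31^18 mod 37 = 36

36


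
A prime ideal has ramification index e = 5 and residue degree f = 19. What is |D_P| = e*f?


|D_P| = e * f
= 5 * 19
= 95

95


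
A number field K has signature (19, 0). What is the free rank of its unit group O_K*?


By Dirichlet's unit theorem:
rank = r1 + r2 - 1
= 19 + 0 - 1
= 18

18


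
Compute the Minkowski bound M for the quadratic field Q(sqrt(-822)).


d = -822, d mod 4 = 2, so disc(K) = 4d = -3288; |disc(K)| = 3288
Imaginary quadratic field, so n = 2, s = r2 = 1, r1 = 0
M = (n!/n^n) * (4/pi)^s * sqrt(|disc(K)|) = (2!/2^2) * (4/pi)^1 * sqrt(3288)
= 0.5 * 1.273240 * 57.341085
= 36.5045

36.5045


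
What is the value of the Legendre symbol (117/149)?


p = 149 is prime, so compute (117/149) with the reciprocity algorithm (Jacobi-symbol steps: pull out 2s via (2/n), flip via reciprocity, reduce):
  reciprocity: (117/149) -> +(149/117)
  reduce: (32/117)
  pull out 2: (2/117) = -1  (since 117 mod 8 = 5)
  pull out 2: (2/117) = -1  (since 117 mod 8 = 5)
  pull out 2: (2/117) = -1  (since 117 mod 8 = 5)
  pull out 2: (2/117) = -1  (since 117 mod 8 = 5)
  pull out 2: (2/117) = -1  (since 117 mod 8 = 5)
  (1/117) = 1
Product of signs = -1
(117/149) = -1

-1


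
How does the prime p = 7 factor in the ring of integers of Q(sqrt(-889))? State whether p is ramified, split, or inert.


K = Q(sqrt(-889)). Since d mod 4 = 3, disc(K) = -3556.
Check p | disc: -3556 mod 7 = 0.
p divides disc, so p ramifies: (p) = P^2 with e=2, f=1, g=1.
Therefore p is ramified.

ramified


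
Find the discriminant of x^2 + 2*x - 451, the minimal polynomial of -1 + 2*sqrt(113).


The element -1 + 2*sqrt(113) has minimal polynomial:
x^2 + 2*x - 451
Discriminant = (2)^2 - 4*(-451)
= 4 + 1804
= 1808

1808


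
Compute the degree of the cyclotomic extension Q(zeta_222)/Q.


The degree equals Euler's totient phi(222).
222 = 2 * 3 * 37
phi(222) = 72

72


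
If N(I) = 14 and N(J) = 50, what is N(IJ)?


N(IJ) = N(I) * N(J)
= 14 * 50
= 700

700


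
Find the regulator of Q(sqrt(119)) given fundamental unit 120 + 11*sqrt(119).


epsilon = 120 + 11*sqrt(119)
= 239.9958
R = ln(239.9958)
= 5.4806

5.4806


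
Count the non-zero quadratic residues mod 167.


For prime p, the number of non-zero quadratic residues is (p-1)/2.
= (167-1)/2
= 83

83


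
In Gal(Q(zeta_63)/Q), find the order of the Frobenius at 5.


The Frobenius at p in Gal(Q(zeta_n)/Q) = (Z/nZ)* is the class of p, so its order is ord_63(5), the smallest k >= 1 with 5^k = 1 mod 63.
n = 63 = 3^2 * 7, phi(63) = 36; the order divides phi(n).
Divisors of 36: 1, 2, 3, 4, 6, 9, 12, 18, 36
Repeated squaring mod 63: 5^1 = 5, 5^2 = 25, 5^4 = 58, 5^8 = 25, 5^16 = 58, 5^32 = 25
Test divisors in increasing order:
  k=1: 5^1 = 5 mod 63
  k=2: 5^2 = 25 mod 63
  k=3: 5^3 = 25 * 5 = 62 mod 63
  k=4: 5^4 = 58 mod 63
  k=6: 5^6 = 58 * 25 = 1 mod 63  <- first divisor giving 1
Order = 6

6


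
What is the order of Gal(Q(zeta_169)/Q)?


|Gal(Q(zeta_169)/Q)| = phi(169)
= 156

156


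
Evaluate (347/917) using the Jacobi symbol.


Compute (347/917) via quadratic reciprocity:
  reciprocity: (347/917) -> +(917/347)
  reduce: (223/347)
  reciprocity: (223/347) -> -(347/223)
  reduce: (124/223)
  pull out 2: (2/223) = +1  (since 223 mod 8 = 7)
  pull out 2: (2/223) = +1  (since 223 mod 8 = 7)
  reciprocity: (31/223) -> -(223/31)
  reduce: (6/31)
  pull out 2: (2/31) = +1  (since 31 mod 8 = 7)
  reciprocity: (3/31) -> -(31/3)
  reduce: (1/3)
  (1/3) = 1
Product of signs = -1

-1


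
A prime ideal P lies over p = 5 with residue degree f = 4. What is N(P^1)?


N(P^a) = p^(a*f)
= 5^(1*4)
= 5^4
= 625

625


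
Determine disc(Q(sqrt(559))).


For K = Q(sqrt(d)) with d squarefree: disc(K) = d if d = 1 mod 4, and disc(K) = 4d if d = 2 or 3 mod 4.
Here d = 559, and d mod 4 = 3.
d = 3 mod 4, not 1 (O_K = Z[sqrt(d)]), so disc(K) = 4d = 4 * (559) = 2236

2236


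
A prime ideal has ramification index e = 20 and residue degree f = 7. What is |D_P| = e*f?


|D_P| = e * f
= 20 * 7
= 140

140


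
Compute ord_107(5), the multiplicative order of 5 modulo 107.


We want ord_107(5), the smallest k >= 1 with 5^k = 1 mod 107.
n = 107 = 107, phi(107) = 106; the order divides phi(n).
Divisors of 106: 1, 2, 53, 106
Repeated squaring mod 107: 5^1 = 5, 5^2 = 25, 5^4 = 90, 5^8 = 75, 5^16 = 61, 5^32 = 83, 5^64 = 41
Test divisors in increasing order:
  k=1: 5^1 = 5 mod 107
  k=2: 5^2 = 25 mod 107
  k=53: 5^53 = 83 * 61 * 90 * 5 = 106 mod 107
  k=106: 5^106 = 41 * 83 * 75 * 25 = 1 mod 107  <- first divisor giving 1
Order = 106

106


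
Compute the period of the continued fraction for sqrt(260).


Run the CF algorithm for sqrt(260).
a_0 = floor(sqrt(260)) = 16; set m_0=0, q_0=1.
Recurrence: m' = q*a - m,  q' = (d - m'^2)/q,  a' = floor((a_0 + m')/q').
  step 1: m=16, q=4, a=8
  step 2: m=16, q=1, a=32
a_2 = 2*a_0 = 32, so the period closes here.
sqrt(260) = [16; 8, 32]
Period length = 2

2


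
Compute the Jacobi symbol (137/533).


Compute (137/533) via quadratic reciprocity:
  reciprocity: (137/533) -> +(533/137)
  reduce: (122/137)
  pull out 2: (2/137) = +1  (since 137 mod 8 = 1)
  reciprocity: (61/137) -> +(137/61)
  reduce: (15/61)
  reciprocity: (15/61) -> +(61/15)
  reduce: (1/15)
  (1/15) = 1
Product of signs = 1

1


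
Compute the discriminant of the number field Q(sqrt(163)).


For K = Q(sqrt(d)) with d squarefree: disc(K) = d if d = 1 mod 4, and disc(K) = 4d if d = 2 or 3 mod 4.
Here d = 163, and d mod 4 = 3.
d = 3 mod 4, not 1 (O_K = Z[sqrt(d)]), so disc(K) = 4d = 4 * (163) = 652

652


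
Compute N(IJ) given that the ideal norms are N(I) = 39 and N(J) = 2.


N(IJ) = N(I) * N(J)
= 39 * 2
= 78

78


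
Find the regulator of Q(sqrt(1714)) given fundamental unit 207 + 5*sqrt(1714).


epsilon = 207 + 5*sqrt(1714)
= 414.0024
R = ln(414.0024)
= 6.0259

6.0259


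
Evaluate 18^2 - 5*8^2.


x^2 - d*y^2
= 18^2 - 5*8^2
= 324 - 320
= 4

4


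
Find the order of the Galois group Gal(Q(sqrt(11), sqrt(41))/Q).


The 2 square roots of distinct primes are multiplicatively independent over Q,
so [K:Q] = 2^2 and Gal(K/Q) is isomorphic to (Z/2Z)^2.
|Gal| = 2^2 = 4

4


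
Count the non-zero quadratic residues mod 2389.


For prime p, the number of non-zero quadratic residues is (p-1)/2.
= (2389-1)/2
= 1194

1194


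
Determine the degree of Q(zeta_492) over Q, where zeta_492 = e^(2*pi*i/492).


The degree equals Euler's totient phi(492).
492 = 2^2 * 3 * 41
phi(492) = 160

160


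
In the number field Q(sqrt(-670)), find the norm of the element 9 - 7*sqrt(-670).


N(a + b*sqrt(d)) = a^2 - d*b^2
= (9)^2 - (-670)*(-7)^2
= 81 + 32830
= 32911

32911


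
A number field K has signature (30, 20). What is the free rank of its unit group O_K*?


By Dirichlet's unit theorem:
rank = r1 + r2 - 1
= 30 + 20 - 1
= 49

49


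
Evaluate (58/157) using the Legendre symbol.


p = 157 is prime, so compute (58/157) with the reciprocity algorithm (Jacobi-symbol steps: pull out 2s via (2/n), flip via reciprocity, reduce):
  pull out 2: (2/157) = -1  (since 157 mod 8 = 5)
  reciprocity: (29/157) -> +(157/29)
  reduce: (12/29)
  pull out 2: (2/29) = -1  (since 29 mod 8 = 5)
  pull out 2: (2/29) = -1  (since 29 mod 8 = 5)
  reciprocity: (3/29) -> +(29/3)
  reduce: (2/3)
  pull out 2: (2/3) = -1  (since 3 mod 8 = 3)
  (1/3) = 1
Product of signs = 1
(58/157) = 1

1


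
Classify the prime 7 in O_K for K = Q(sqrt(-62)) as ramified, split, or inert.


K = Q(sqrt(-62)). Since d mod 4 = 2, disc(K) = -248.
Check p | disc: -248 mod 7 = 4.
p does not divide disc. Compute Legendre symbol (d/p):
1^((7-1)/2) mod 7 = 1
(d/p) = 1, so p splits: (p) = P*P' with e=1, f=1, g=2.
Therefore p is split.

split


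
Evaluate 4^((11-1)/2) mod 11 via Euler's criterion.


p = 11 is prime and the exponent is (p-1)/2 = 5, so by Euler's criterion 4^5 = (4/11) = +1 or -1 mod 11.
Compute by square-and-multiply:
  5 = 4 + 1 (binary 101)
  Repeated squaring mod 11: 4^1 = 4, 4^2 = 5, 4^4 = 3
  4^5 = 4^4 * 4^1 = 3 * 4 mod 11
    3 * 4 = 12 = 1 mod 11
  4^5 = 1 mod 11
Result 1: 4 is a quadratic residue mod 11.
4^5 mod 11 = 1

1


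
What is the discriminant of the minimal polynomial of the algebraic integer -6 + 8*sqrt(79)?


The element -6 + 8*sqrt(79) has minimal polynomial:
x^2 + 12*x - 5020
Discriminant = (12)^2 - 4*(-5020)
= 144 + 20080
= 20224

20224


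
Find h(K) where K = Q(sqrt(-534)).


K = Q(sqrt(-534)). d mod 4 = 2, so D = disc(K) = 4d = -2136
h(K) equals the number of primitive reduced positive-definite forms (a, b, c) = a*x^2 + b*x*y + c*y^2 with b^2 - 4ac = D,
where reduced means |b| <= a <= c, with b >= 0 whenever |b| = a or a = c, and primitive means gcd(a, b, c) = 1.
Reduced forces 3a^2 <= |D| = 2136, so 1 <= a <= 26; b must have the parity of D, and c = (b^2 - D)/(4a) must be an integer >= a.
Enumerate a = 1..26, b in [-a, a]:
  a=1: (1, 0, 534)  [1]
  a=2: (2, 0, 267)  [1]
  a=3: (3, 0, 178)  [1]
  a=4: none
  a=5: (5, -2, 107), (5, 2, 107)  [2]
  a=6: (6, 0, 89)  [1]
  a=7..9: none
  a=10: (10, -8, 55), (10, 8, 55)  [2]
  a=11: (11, -8, 50), (11, 8, 50)  [2]
  a=12: none
  a=13: (13, -10, 43), (13, 10, 43)  [2]
  a=14: none
  a=15: (15, -12, 38), (15, 12, 38)  [2]
  a=16..18: none
  a=19: (19, -12, 30), (19, 12, 30)  [2]
  a=20..21: none
  a=22: (22, -8, 25), (22, 8, 25)  [2]
  a=23: (23, -16, 26), (23, 16, 26)  [2]
  a=24..26: none
Total reduced forms: 1 + 1 + 1 + 2 + 1 + 2 + 2 + 2 + 2 + 2 + 2 + 2 = 20
h = 20

20


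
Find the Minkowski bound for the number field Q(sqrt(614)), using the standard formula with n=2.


d = 614, d mod 4 = 2, so disc(K) = 4d = 2456; |disc(K)| = 2456
Real quadratic field, so n = 2, s = r2 = 0, r1 = 2
M = (n!/n^n) * (4/pi)^s * sqrt(|disc(K)|) = (2!/2^2) * (4/pi)^0 * sqrt(2456)
= 0.5 * 1.000000 * 49.558047
= 24.7790

24.7790


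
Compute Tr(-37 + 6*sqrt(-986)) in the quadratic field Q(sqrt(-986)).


Tr(a + b*sqrt(d)) = (a + b*sqrt(d)) + (a - b*sqrt(d)) = 2a
= 2 * (-37)
= -74

-74


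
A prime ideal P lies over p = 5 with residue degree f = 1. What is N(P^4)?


N(P^a) = p^(a*f)
= 5^(4*1)
= 5^4
= 625

625


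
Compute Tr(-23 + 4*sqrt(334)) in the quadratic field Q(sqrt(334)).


Tr(a + b*sqrt(d)) = (a + b*sqrt(d)) + (a - b*sqrt(d)) = 2a
= 2 * (-23)
= -46

-46


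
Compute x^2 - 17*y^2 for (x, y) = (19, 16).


x^2 - d*y^2
= 19^2 - 17*16^2
= 361 - 4352
= -3991

-3991


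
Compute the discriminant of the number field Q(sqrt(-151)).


For K = Q(sqrt(d)) with d squarefree: disc(K) = d if d = 1 mod 4, and disc(K) = 4d if d = 2 or 3 mod 4.
Here d = -151, and d mod 4 = 1.
d = 1 mod 4 (O_K = Z[(1+sqrt(d))/2]), so disc(K) = d = -151

-151


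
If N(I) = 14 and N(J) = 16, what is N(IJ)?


N(IJ) = N(I) * N(J)
= 14 * 16
= 224

224


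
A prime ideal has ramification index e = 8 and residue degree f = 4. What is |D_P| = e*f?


|D_P| = e * f
= 8 * 4
= 32

32


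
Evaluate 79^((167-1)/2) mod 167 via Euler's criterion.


p = 167 is prime and the exponent is (p-1)/2 = 83, so by Euler's criterion 79^83 = (79/167) = +1 or -1 mod 167.
Compute by square-and-multiply:
  83 = 64 + 16 + 2 + 1 (binary 1010011)
  Repeated squaring mod 167: 79^1 = 79, 79^2 = 62, 79^4 = 3, 79^8 = 9, 79^16 = 81, 79^32 = 48, 79^64 = 133
  79^83 = 79^64 * 79^16 * 79^2 * 79^1 = 133 * 81 * 62 * 79 mod 167
    133 * 81 = 10773 = 85 mod 167
    85 * 62 = 5270 = 93 mod 167
    93 * 79 = 7347 = 166 mod 167
  79^83 = 166 mod 167
Result 166 = p - 1 = -1 mod 167: 79 is a quadratic non-residue mod 167. As a residue in [0, p-1] the value is 166.
79^83 mod 167 = 166

166


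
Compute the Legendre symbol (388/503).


p = 503 is prime, so compute (388/503) with the reciprocity algorithm (Jacobi-symbol steps: pull out 2s via (2/n), flip via reciprocity, reduce):
  pull out 2: (2/503) = +1  (since 503 mod 8 = 7)
  pull out 2: (2/503) = +1  (since 503 mod 8 = 7)
  reciprocity: (97/503) -> +(503/97)
  reduce: (18/97)
  pull out 2: (2/97) = +1  (since 97 mod 8 = 1)
  reciprocity: (9/97) -> +(97/9)
  reduce: (7/9)
  reciprocity: (7/9) -> +(9/7)
  reduce: (2/7)
  pull out 2: (2/7) = +1  (since 7 mod 8 = 7)
  (1/7) = 1
Product of signs = 1
(388/503) = 1

1


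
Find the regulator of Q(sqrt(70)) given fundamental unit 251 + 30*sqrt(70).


epsilon = 251 + 30*sqrt(70)
= 501.9980
R = ln(501.9980)
= 6.2186

6.2186


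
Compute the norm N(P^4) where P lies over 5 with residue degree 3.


N(P^a) = p^(a*f)
= 5^(4*3)
= 5^12
= 244140625

244140625


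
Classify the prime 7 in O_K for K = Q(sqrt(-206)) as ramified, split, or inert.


K = Q(sqrt(-206)). Since d mod 4 = 2, disc(K) = -824.
Check p | disc: -824 mod 7 = 2.
p does not divide disc. Compute Legendre symbol (d/p):
4^((7-1)/2) mod 7 = 1
(d/p) = 1, so p splits: (p) = P*P' with e=1, f=1, g=2.
Therefore p is split.

split


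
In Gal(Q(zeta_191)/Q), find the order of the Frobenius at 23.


The Frobenius at p in Gal(Q(zeta_n)/Q) = (Z/nZ)* is the class of p, so its order is ord_191(23), the smallest k >= 1 with 23^k = 1 mod 191.
n = 191 = 191, phi(191) = 190; the order divides phi(n).
Divisors of 190: 1, 2, 5, 10, 19, 38, 95, 190
Repeated squaring mod 191: 23^1 = 23, 23^2 = 147, 23^4 = 26, 23^8 = 103, 23^16 = 104, 23^32 = 120, 23^64 = 75, 23^128 = 86
Test divisors in increasing order:
  k=1: 23^1 = 23 mod 191
  k=2: 23^2 = 147 mod 191
  k=5: 23^5 = 26 * 23 = 25 mod 191
  k=10: 23^10 = 103 * 147 = 52 mod 191
  k=19: 23^19 = 104 * 147 * 23 = 184 mod 191
  k=38: 23^38 = 120 * 26 * 147 = 49 mod 191
  k=95: 23^95 = 75 * 104 * 103 * 26 * 147 * 23 = 1 mod 191  <- first divisor giving 1
Order = 95

95


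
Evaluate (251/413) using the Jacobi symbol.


Compute (251/413) via quadratic reciprocity:
  reciprocity: (251/413) -> +(413/251)
  reduce: (162/251)
  pull out 2: (2/251) = -1  (since 251 mod 8 = 3)
  reciprocity: (81/251) -> +(251/81)
  reduce: (8/81)
  pull out 2: (2/81) = +1  (since 81 mod 8 = 1)
  pull out 2: (2/81) = +1  (since 81 mod 8 = 1)
  pull out 2: (2/81) = +1  (since 81 mod 8 = 1)
  (1/81) = 1
Product of signs = -1

-1


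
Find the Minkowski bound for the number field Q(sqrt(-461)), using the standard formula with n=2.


d = -461, d mod 4 = 3, so disc(K) = 4d = -1844; |disc(K)| = 1844
Imaginary quadratic field, so n = 2, s = r2 = 1, r1 = 0
M = (n!/n^n) * (4/pi)^s * sqrt(|disc(K)|) = (2!/2^2) * (4/pi)^1 * sqrt(1844)
= 0.5 * 1.273240 * 42.941821
= 27.3376

27.3376


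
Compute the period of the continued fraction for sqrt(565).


Run the CF algorithm for sqrt(565).
a_0 = floor(sqrt(565)) = 23; set m_0=0, q_0=1.
Recurrence: m' = q*a - m,  q' = (d - m'^2)/q,  a' = floor((a_0 + m')/q').
  step 1: m=23, q=36, a=1
  step 2: m=13, q=11, a=3
  step 3: m=20, q=15, a=2
  step 4: m=10, q=31, a=1
  step 5: m=21, q=4, a=11
  step 6: m=23, q=9, a=5
  step 7: m=22, q=9, a=5
  step 8: m=23, q=4, a=11
  step 9: m=21, q=31, a=1
  step 10: m=10, q=15, a=2
  step 11: m=20, q=11, a=3
  step 12: m=13, q=36, a=1
  step 13: m=23, q=1, a=46
a_13 = 2*a_0 = 46, so the period closes here.
sqrt(565) = [23; 1, 3, 2, 1, 11, 5, 5, 11, 1, 2, 3, 1, 46]
Period length = 13

13


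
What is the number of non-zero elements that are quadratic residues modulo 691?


For prime p, the number of non-zero quadratic residues is (p-1)/2.
= (691-1)/2
= 345

345


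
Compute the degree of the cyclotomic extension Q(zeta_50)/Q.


The degree equals Euler's totient phi(50).
50 = 2 * 5^2
phi(50) = 20

20


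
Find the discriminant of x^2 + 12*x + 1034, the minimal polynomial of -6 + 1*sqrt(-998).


The element -6 + 1*sqrt(-998) has minimal polynomial:
x^2 + 12*x + 1034
Discriminant = (12)^2 - 4*(1034)
= 144 - 4136
= -3992

-3992


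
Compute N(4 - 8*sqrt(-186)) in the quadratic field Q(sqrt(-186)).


N(a + b*sqrt(d)) = a^2 - d*b^2
= (4)^2 - (-186)*(-8)^2
= 16 + 11904
= 11920

11920


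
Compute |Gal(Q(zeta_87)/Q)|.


|Gal(Q(zeta_87)/Q)| = phi(87)
= 56

56


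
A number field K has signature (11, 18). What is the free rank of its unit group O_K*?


By Dirichlet's unit theorem:
rank = r1 + r2 - 1
= 11 + 18 - 1
= 28

28


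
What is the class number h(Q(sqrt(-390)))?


K = Q(sqrt(-390)). d mod 4 = 2, so D = disc(K) = 4d = -1560
h(K) equals the number of primitive reduced positive-definite forms (a, b, c) = a*x^2 + b*x*y + c*y^2 with b^2 - 4ac = D,
where reduced means |b| <= a <= c, with b >= 0 whenever |b| = a or a = c, and primitive means gcd(a, b, c) = 1.
Reduced forces 3a^2 <= |D| = 1560, so 1 <= a <= 22; b must have the parity of D, and c = (b^2 - D)/(4a) must be an integer >= a.
Enumerate a = 1..22, b in [-a, a]:
  a=1: (1, 0, 390)  [1]
  a=2: (2, 0, 195)  [1]
  a=3: (3, 0, 130)  [1]
  a=4: none
  a=5: (5, 0, 78)  [1]
  a=6: (6, 0, 65)  [1]
  a=7: (7, -6, 57), (7, 6, 57)  [2]
  a=8..9: none
  a=10: (10, 0, 39)  [1]
  a=11..12: none
  a=13: (13, 0, 30)  [1]
  a=14: (14, -8, 29), (14, 8, 29)  [2]
  a=15: (15, 0, 26)  [1]
  a=16: none
  a=17: (17, -2, 23), (17, 2, 23)  [2]
  a=18: none
  a=19: (19, -6, 21), (19, 6, 21)  [2]
  a=20..22: none
Total reduced forms: 1 + 1 + 1 + 1 + 1 + 2 + 1 + 1 + 2 + 1 + 2 + 2 = 16
h = 16

16


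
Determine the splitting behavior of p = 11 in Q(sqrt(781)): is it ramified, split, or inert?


K = Q(sqrt(781)). Since d mod 4 = 1, disc(K) = 781.
Check p | disc: 781 mod 11 = 0.
p divides disc, so p ramifies: (p) = P^2 with e=2, f=1, g=1.
Therefore p is ramified.

ramified


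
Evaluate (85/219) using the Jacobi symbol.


Compute (85/219) via quadratic reciprocity:
  reciprocity: (85/219) -> +(219/85)
  reduce: (49/85)
  reciprocity: (49/85) -> +(85/49)
  reduce: (36/49)
  pull out 2: (2/49) = +1  (since 49 mod 8 = 1)
  pull out 2: (2/49) = +1  (since 49 mod 8 = 1)
  reciprocity: (9/49) -> +(49/9)
  reduce: (4/9)
  pull out 2: (2/9) = +1  (since 9 mod 8 = 1)
  pull out 2: (2/9) = +1  (since 9 mod 8 = 1)
  (1/9) = 1
Product of signs = 1

1


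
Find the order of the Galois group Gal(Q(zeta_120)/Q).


|Gal(Q(zeta_120)/Q)| = phi(120)
= 32

32


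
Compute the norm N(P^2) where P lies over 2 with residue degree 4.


N(P^a) = p^(a*f)
= 2^(2*4)
= 2^8
= 256

256


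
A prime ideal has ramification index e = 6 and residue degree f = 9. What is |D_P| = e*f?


|D_P| = e * f
= 6 * 9
= 54

54


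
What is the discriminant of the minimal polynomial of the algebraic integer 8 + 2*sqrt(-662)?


The element 8 + 2*sqrt(-662) has minimal polynomial:
x^2 - 16*x + 2712
Discriminant = (-16)^2 - 4*(2712)
= 256 - 10848
= -10592

-10592


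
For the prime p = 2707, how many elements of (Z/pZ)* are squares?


For prime p, the number of non-zero quadratic residues is (p-1)/2.
= (2707-1)/2
= 1353

1353


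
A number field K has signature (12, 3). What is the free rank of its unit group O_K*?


By Dirichlet's unit theorem:
rank = r1 + r2 - 1
= 12 + 3 - 1
= 14

14


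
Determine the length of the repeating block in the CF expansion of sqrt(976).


Run the CF algorithm for sqrt(976).
a_0 = floor(sqrt(976)) = 31; set m_0=0, q_0=1.
Recurrence: m' = q*a - m,  q' = (d - m'^2)/q,  a' = floor((a_0 + m')/q').
  step 1: m=31, q=15, a=4
  step 2: m=29, q=9, a=6
  step 3: m=25, q=39, a=1
  step 4: m=14, q=20, a=2
  step 5: m=26, q=15, a=3
  step 6: m=19, q=41, a=1
  step 7: m=22, q=12, a=4
  step 8: m=26, q=25, a=2
  step 9: m=24, q=16, a=3
  step 10: m=24, q=25, a=2
  step 11: m=26, q=12, a=4
  step 12: m=22, q=41, a=1
  step 13: m=19, q=15, a=3
  step 14: m=26, q=20, a=2
  step 15: m=14, q=39, a=1
  step 16: m=25, q=9, a=6
  step 17: m=29, q=15, a=4
  step 18: m=31, q=1, a=62
a_18 = 2*a_0 = 62, so the period closes here.
sqrt(976) = [31; 4, 6, 1, 2, 3, 1, 4, 2, 3, 2, 4, 1, 3, 2, 1, 6, 4, 62]
Period length = 18

18


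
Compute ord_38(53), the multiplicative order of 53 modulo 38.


We want ord_38(53), the smallest k >= 1 with 53^k = 1 mod 38.
n = 38 = 2 * 19, phi(38) = 18; the order divides phi(n).
Divisors of 18: 1, 2, 3, 6, 9, 18
Repeated squaring mod 38: 53^1 = 15, 53^2 = 35, 53^4 = 9, 53^8 = 5, 53^16 = 25
Test divisors in increasing order:
  k=1: 53^1 = 15 mod 38
  k=2: 53^2 = 35 mod 38
  k=3: 53^3 = 35 * 15 = 31 mod 38
  k=6: 53^6 = 9 * 35 = 11 mod 38
  k=9: 53^9 = 5 * 15 = 37 mod 38
  k=18: 53^18 = 25 * 35 = 1 mod 38  <- first divisor giving 1
Order = 18

18


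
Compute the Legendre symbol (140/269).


p = 269 is prime, so compute (140/269) with the reciprocity algorithm (Jacobi-symbol steps: pull out 2s via (2/n), flip via reciprocity, reduce):
  pull out 2: (2/269) = -1  (since 269 mod 8 = 5)
  pull out 2: (2/269) = -1  (since 269 mod 8 = 5)
  reciprocity: (35/269) -> +(269/35)
  reduce: (24/35)
  pull out 2: (2/35) = -1  (since 35 mod 8 = 3)
  pull out 2: (2/35) = -1  (since 35 mod 8 = 3)
  pull out 2: (2/35) = -1  (since 35 mod 8 = 3)
  reciprocity: (3/35) -> -(35/3)
  reduce: (2/3)
  pull out 2: (2/3) = -1  (since 3 mod 8 = 3)
  (1/3) = 1
Product of signs = -1
(140/269) = -1

-1


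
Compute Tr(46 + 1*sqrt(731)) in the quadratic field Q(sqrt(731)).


Tr(a + b*sqrt(d)) = (a + b*sqrt(d)) + (a - b*sqrt(d)) = 2a
= 2 * (46)
= 92

92


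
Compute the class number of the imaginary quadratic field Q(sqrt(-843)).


K = Q(sqrt(-843)). d mod 4 = 1, so D = disc(K) = d = -843
h(K) equals the number of primitive reduced positive-definite forms (a, b, c) = a*x^2 + b*x*y + c*y^2 with b^2 - 4ac = D,
where reduced means |b| <= a <= c, with b >= 0 whenever |b| = a or a = c, and primitive means gcd(a, b, c) = 1.
Reduced forces 3a^2 <= |D| = 843, so 1 <= a <= 16; b must have the parity of D, and c = (b^2 - D)/(4a) must be an integer >= a.
Enumerate a = 1..16, b in [-a, a]:
  a=1: (1, 1, 211)  [1]
  a=2: none
  a=3: (3, 3, 71)  [1]
  a=4..6: none
  a=7: (7, -5, 31), (7, 5, 31)  [2]
  a=8..10: none
  a=11: (11, -9, 21), (11, 9, 21)  [2]
  a=12..16: none
Total reduced forms: 1 + 1 + 2 + 2 = 6
h = 6

6


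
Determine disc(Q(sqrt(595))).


For K = Q(sqrt(d)) with d squarefree: disc(K) = d if d = 1 mod 4, and disc(K) = 4d if d = 2 or 3 mod 4.
Here d = 595, and d mod 4 = 3.
d = 3 mod 4, not 1 (O_K = Z[sqrt(d)]), so disc(K) = 4d = 4 * (595) = 2380

2380


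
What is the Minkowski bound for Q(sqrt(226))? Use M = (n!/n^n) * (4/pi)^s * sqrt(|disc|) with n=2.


d = 226, d mod 4 = 2, so disc(K) = 4d = 904; |disc(K)| = 904
Real quadratic field, so n = 2, s = r2 = 0, r1 = 2
M = (n!/n^n) * (4/pi)^s * sqrt(|disc(K)|) = (2!/2^2) * (4/pi)^0 * sqrt(904)
= 0.5 * 1.000000 * 30.066593
= 15.0333

15.0333


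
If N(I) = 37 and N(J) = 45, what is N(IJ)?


N(IJ) = N(I) * N(J)
= 37 * 45
= 1665

1665


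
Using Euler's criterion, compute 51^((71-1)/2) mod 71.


p = 71 is prime and the exponent is (p-1)/2 = 35, so by Euler's criterion 51^35 = (51/71) = +1 or -1 mod 71.
Compute by square-and-multiply:
  35 = 32 + 2 + 1 (binary 100011)
  Repeated squaring mod 71: 51^1 = 51, 51^2 = 45, 51^4 = 37, 51^8 = 20, 51^16 = 45, 51^32 = 37
  51^35 = 51^32 * 51^2 * 51^1 = 37 * 45 * 51 mod 71
    37 * 45 = 1665 = 32 mod 71
    32 * 51 = 1632 = 70 mod 71
  51^35 = 70 mod 71
Result 70 = p - 1 = -1 mod 71: 51 is a quadratic non-residue mod 71. As a residue in [0, p-1] the value is 70.
51^35 mod 71 = 70

70


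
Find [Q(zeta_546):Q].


The degree equals Euler's totient phi(546).
546 = 2 * 3 * 7 * 13
phi(546) = 144

144


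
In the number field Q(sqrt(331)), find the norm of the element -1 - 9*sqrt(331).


N(a + b*sqrt(d)) = a^2 - d*b^2
= (-1)^2 - (331)*(-9)^2
= 1 - 26811
= -26810

-26810


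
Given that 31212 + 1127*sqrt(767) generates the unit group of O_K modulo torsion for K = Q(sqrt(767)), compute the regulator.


epsilon = 31212 + 1127*sqrt(767)
= 62424.0000
R = ln(62424.0000)
= 11.0417

11.0417


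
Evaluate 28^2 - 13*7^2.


x^2 - d*y^2
= 28^2 - 13*7^2
= 784 - 637
= 147

147


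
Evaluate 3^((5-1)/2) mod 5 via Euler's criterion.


p = 5 is prime and the exponent is (p-1)/2 = 2, so by Euler's criterion 3^2 = (3/5) = +1 or -1 mod 5.
Compute by square-and-multiply:
  2 = 2 (binary 10)
  Repeated squaring mod 5: 3^1 = 3, 3^2 = 4
  3^2 = 4 mod 5
Result 4 = p - 1 = -1 mod 5: 3 is a quadratic non-residue mod 5. As a residue in [0, p-1] the value is 4.
3^2 mod 5 = 4

4


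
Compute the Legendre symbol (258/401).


p = 401 is prime, so compute (258/401) with the reciprocity algorithm (Jacobi-symbol steps: pull out 2s via (2/n), flip via reciprocity, reduce):
  pull out 2: (2/401) = +1  (since 401 mod 8 = 1)
  reciprocity: (129/401) -> +(401/129)
  reduce: (14/129)
  pull out 2: (2/129) = +1  (since 129 mod 8 = 1)
  reciprocity: (7/129) -> +(129/7)
  reduce: (3/7)
  reciprocity: (3/7) -> -(7/3)
  reduce: (1/3)
  (1/3) = 1
Product of signs = -1
(258/401) = -1

-1


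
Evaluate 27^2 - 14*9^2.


x^2 - d*y^2
= 27^2 - 14*9^2
= 729 - 1134
= -405

-405


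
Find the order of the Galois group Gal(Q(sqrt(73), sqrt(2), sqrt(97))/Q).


The 3 square roots of distinct primes are multiplicatively independent over Q,
so [K:Q] = 2^3 and Gal(K/Q) is isomorphic to (Z/2Z)^3.
|Gal| = 2^3 = 8

8


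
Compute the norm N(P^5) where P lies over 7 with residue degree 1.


N(P^a) = p^(a*f)
= 7^(5*1)
= 7^5
= 16807

16807


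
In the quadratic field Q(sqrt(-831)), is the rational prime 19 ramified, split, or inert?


K = Q(sqrt(-831)). Since d mod 4 = 1, disc(K) = -831.
Check p | disc: -831 mod 19 = 5.
p does not divide disc. Compute Legendre symbol (d/p):
5^((19-1)/2) mod 19 = 1
(d/p) = 1, so p splits: (p) = P*P' with e=1, f=1, g=2.
Therefore p is split.

split


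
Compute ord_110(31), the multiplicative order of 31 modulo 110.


We want ord_110(31), the smallest k >= 1 with 31^k = 1 mod 110.
n = 110 = 2 * 5 * 11, phi(110) = 40; the order divides phi(n).
Divisors of 40: 1, 2, 4, 5, 8, 10, 20, 40
Repeated squaring mod 110: 31^1 = 31, 31^2 = 81, 31^4 = 71, 31^8 = 91, 31^16 = 31, 31^32 = 81
Test divisors in increasing order:
  k=1: 31^1 = 31 mod 110
  k=2: 31^2 = 81 mod 110
  k=4: 31^4 = 71 mod 110
  k=5: 31^5 = 71 * 31 = 1 mod 110  <- first divisor giving 1
Order = 5

5


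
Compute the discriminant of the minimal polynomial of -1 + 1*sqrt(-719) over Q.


The element -1 + 1*sqrt(-719) has minimal polynomial:
x^2 + 2*x + 720
Discriminant = (2)^2 - 4*(720)
= 4 - 2880
= -2876

-2876
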